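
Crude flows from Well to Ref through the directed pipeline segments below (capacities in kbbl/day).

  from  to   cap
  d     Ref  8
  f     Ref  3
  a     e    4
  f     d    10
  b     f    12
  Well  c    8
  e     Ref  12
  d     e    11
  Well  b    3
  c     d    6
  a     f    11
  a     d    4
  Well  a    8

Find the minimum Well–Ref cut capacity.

17

Augment Well→a→d→Ref: bottleneck 4, flow now 4.
Augment Well→a→e→Ref: bottleneck 4, flow now 8.
Augment Well→b→f→Ref: bottleneck 3, flow now 11.
Augment Well→c→d→Ref: bottleneck 4, flow now 15.
Augment Well→c→d→e→Ref: bottleneck 2, flow now 17.
No augmenting path remains; maximum flow = 17.
By max-flow min-cut, the minimum cut capacity equals the max flow.
In the residual graph, reachable from Well: {Well, c}.
Min-cut edges: Well→a (8), Well→b (3), c→d (6); capacity 8 + 3 + 6 = 17.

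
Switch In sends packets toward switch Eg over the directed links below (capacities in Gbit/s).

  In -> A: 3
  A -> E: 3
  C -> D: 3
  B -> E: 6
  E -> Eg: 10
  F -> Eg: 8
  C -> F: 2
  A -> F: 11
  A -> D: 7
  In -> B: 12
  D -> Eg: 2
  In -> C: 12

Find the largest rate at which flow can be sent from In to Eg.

Augment In→A→D→Eg: bottleneck 2, flow now 2.
Augment In→A→E→Eg: bottleneck 1, flow now 3.
Augment In→B→E→Eg: bottleneck 6, flow now 9.
Augment In→C→F→Eg: bottleneck 2, flow now 11.
Augment In→C→D→A→E→Eg: bottleneck 2, flow now 13. (uses reverse residual edge)
No augmenting path remains; maximum flow = 13.
In the residual graph, reachable from In: {In, B, C, D}.
Min-cut edges: In→A (3), B→E (6), C→F (2), D→Eg (2); capacity 3 + 6 + 2 + 2 = 13.
This cut is saturated, so no flow can exceed 13.

13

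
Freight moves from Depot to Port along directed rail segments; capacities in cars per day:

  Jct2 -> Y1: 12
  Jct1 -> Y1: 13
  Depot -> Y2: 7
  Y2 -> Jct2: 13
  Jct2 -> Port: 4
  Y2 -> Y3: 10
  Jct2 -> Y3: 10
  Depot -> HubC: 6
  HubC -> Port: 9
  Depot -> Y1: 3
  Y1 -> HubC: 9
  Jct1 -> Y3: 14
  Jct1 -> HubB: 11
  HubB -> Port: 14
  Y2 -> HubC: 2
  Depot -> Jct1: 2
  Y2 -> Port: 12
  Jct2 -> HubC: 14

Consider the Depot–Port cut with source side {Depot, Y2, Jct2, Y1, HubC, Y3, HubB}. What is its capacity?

41

Edges leaving {Depot, Y2, Jct2, Y1, HubC, Y3, HubB}: Depot→Jct1 (2), Y2→Port (12), Jct2→Port (4), HubC→Port (9), HubB→Port (14).
Cut capacity = 2 + 12 + 4 + 9 + 14 = 41.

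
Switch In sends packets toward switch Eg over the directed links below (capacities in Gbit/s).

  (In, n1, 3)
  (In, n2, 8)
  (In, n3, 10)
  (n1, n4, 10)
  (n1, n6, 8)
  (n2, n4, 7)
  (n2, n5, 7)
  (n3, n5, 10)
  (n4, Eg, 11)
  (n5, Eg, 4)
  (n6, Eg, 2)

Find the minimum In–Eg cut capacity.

14

Augment In→n1→n4→Eg: bottleneck 3, flow now 3.
Augment In→n2→n4→Eg: bottleneck 7, flow now 10.
Augment In→n2→n5→Eg: bottleneck 1, flow now 11.
Augment In→n3→n5→Eg: bottleneck 3, flow now 14.
No augmenting path remains; maximum flow = 14.
By max-flow min-cut, the minimum cut capacity equals the max flow.
In the residual graph, reachable from In: {In, n2, n3, n5}.
Min-cut edges: In→n1 (3), n2→n4 (7), n5→Eg (4); capacity 3 + 7 + 4 = 14.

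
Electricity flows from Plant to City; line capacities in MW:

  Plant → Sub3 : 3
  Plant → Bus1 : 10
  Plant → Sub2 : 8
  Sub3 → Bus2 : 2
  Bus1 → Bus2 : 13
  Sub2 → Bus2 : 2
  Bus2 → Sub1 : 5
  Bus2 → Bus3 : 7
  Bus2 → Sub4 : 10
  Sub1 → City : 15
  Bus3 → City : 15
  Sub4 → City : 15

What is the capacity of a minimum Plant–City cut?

14

Augment Plant→Sub3→Bus2→Sub1→City: bottleneck 2, flow now 2.
Augment Plant→Bus1→Bus2→Sub1→City: bottleneck 3, flow now 5.
Augment Plant→Bus1→Bus2→Bus3→City: bottleneck 7, flow now 12.
Augment Plant→Sub2→Bus2→Sub4→City: bottleneck 2, flow now 14.
No augmenting path remains; maximum flow = 14.
By max-flow min-cut, the minimum cut capacity equals the max flow.
In the residual graph, reachable from Plant: {Plant, Sub3, Sub2}.
Min-cut edges: Plant→Bus1 (10), Sub3→Bus2 (2), Sub2→Bus2 (2); capacity 10 + 2 + 2 = 14.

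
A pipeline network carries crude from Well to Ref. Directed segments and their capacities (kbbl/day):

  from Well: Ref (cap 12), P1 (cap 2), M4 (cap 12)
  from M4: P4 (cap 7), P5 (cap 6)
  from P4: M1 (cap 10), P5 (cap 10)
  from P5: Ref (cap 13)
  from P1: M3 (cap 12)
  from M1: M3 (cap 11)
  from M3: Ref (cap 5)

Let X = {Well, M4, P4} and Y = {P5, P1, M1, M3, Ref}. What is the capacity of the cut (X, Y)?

Edges leaving {Well, M4, P4}: Well→P1 (2), Well→Ref (12), M4→P5 (6), P4→P5 (10), P4→M1 (10).
Cut capacity = 2 + 12 + 6 + 10 + 10 = 40.

40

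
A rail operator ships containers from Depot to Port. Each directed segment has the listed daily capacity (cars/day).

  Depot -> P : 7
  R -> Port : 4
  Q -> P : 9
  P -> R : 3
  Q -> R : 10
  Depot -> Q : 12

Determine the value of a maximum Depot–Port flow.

4

Augment Depot→P→R→Port: bottleneck 3, flow now 3.
Augment Depot→Q→R→Port: bottleneck 1, flow now 4.
No augmenting path remains; maximum flow = 4.
In the residual graph, reachable from Depot: {Depot, P, Q, R}.
Min-cut edges: R→Port (4); capacity 4 = 4.
This cut is saturated, so no flow can exceed 4.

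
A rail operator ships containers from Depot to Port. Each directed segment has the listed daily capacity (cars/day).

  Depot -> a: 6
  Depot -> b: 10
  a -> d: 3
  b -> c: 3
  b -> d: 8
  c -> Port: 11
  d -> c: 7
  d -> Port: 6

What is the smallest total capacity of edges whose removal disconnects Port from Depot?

Augment Depot→a→d→Port: bottleneck 3, flow now 3.
Augment Depot→b→c→Port: bottleneck 3, flow now 6.
Augment Depot→b→d→Port: bottleneck 3, flow now 9.
Augment Depot→b→d→c→Port: bottleneck 4, flow now 13.
No augmenting path remains; maximum flow = 13.
By max-flow min-cut, the minimum cut capacity equals the max flow.
In the residual graph, reachable from Depot: {Depot, a}.
Min-cut edges: Depot→b (10), a→d (3); capacity 10 + 3 = 13.

13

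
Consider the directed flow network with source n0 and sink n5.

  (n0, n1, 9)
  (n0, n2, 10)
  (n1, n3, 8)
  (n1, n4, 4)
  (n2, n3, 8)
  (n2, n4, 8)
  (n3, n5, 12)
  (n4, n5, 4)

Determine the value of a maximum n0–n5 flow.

Augment n0→n1→n3→n5: bottleneck 8, flow now 8.
Augment n0→n1→n4→n5: bottleneck 1, flow now 9.
Augment n0→n2→n3→n5: bottleneck 4, flow now 13.
Augment n0→n2→n4→n5: bottleneck 3, flow now 16.
No augmenting path remains; maximum flow = 16.
In the residual graph, reachable from n0: {n0, n1, n2, n3, n4}.
Min-cut edges: n3→n5 (12), n4→n5 (4); capacity 12 + 4 = 16.
This cut is saturated, so no flow can exceed 16.

16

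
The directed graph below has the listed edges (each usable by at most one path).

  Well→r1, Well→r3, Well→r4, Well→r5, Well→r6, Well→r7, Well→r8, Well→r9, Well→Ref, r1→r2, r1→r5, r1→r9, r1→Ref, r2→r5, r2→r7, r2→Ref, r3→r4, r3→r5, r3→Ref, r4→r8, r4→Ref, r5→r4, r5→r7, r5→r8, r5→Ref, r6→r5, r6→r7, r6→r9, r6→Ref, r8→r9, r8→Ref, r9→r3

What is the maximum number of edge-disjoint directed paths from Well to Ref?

Assign every edge capacity 1; by Menger, the answer equals the max flow.
Path Well→Ref (+1); total 1.
Path Well→r1→Ref (+1); total 2.
Path Well→r3→Ref (+1); total 3.
Path Well→r4→Ref (+1); total 4.
Path Well→r5→Ref (+1); total 5.
Path Well→r6→Ref (+1); total 6.
Path Well→r8→Ref (+1); total 7.
No residual Well→Ref path; max flow = 7.
Certifying cut of size 7: {Well→Ref, Well→r1, Well→r6, r3→Ref, r4→Ref, r5→Ref, r8→Ref}.

7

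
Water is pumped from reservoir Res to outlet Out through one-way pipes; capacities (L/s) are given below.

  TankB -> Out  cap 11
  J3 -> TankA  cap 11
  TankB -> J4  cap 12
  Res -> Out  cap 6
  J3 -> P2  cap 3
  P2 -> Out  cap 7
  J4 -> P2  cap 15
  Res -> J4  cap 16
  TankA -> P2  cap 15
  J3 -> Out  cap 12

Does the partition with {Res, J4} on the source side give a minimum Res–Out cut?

Given cut capacity: 6 + 15 = 21.
Augment Res→Out: bottleneck 6, flow now 6.
Augment Res→J4→P2→Out: bottleneck 7, flow now 13.
No augmenting path remains; maximum flow = 13.
In the residual graph, reachable from Res: {Res, J4, P2}.
Min-cut edges: Res→Out (6), P2→Out (7); capacity 6 + 7 = 13.
Cut capacity 21 exceeds the max flow 13, so it is not minimum.

No — its capacity is 21, but the minimum cut has capacity 13.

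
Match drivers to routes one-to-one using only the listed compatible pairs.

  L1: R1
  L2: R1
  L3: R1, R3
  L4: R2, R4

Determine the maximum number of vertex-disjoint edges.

3

Unit-capacity flow: source→left, listed edges, right→sink; max matching = max flow.
Augmenting path L1→R1 (+1); matched 1.
Augmenting path L3→R3 (+1); matched 2.
Augmenting path L4→R2 (+1); matched 3.
No augmenting path remains; maximum matching = 3.
König certificate: {L3, L4, R1} is a vertex cover of size 3 (every listed pair touches it), so no matching can be larger.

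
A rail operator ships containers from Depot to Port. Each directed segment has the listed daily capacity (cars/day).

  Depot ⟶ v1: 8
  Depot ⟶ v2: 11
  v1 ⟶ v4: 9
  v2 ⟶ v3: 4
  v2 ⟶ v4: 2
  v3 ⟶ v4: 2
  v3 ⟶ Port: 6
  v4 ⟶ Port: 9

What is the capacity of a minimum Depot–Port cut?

13

Augment Depot→v1→v4→Port: bottleneck 8, flow now 8.
Augment Depot→v2→v3→Port: bottleneck 4, flow now 12.
Augment Depot→v2→v4→Port: bottleneck 1, flow now 13.
No augmenting path remains; maximum flow = 13.
By max-flow min-cut, the minimum cut capacity equals the max flow.
In the residual graph, reachable from Depot: {Depot, v1, v2, v4}.
Min-cut edges: v2→v3 (4), v4→Port (9); capacity 4 + 9 = 13.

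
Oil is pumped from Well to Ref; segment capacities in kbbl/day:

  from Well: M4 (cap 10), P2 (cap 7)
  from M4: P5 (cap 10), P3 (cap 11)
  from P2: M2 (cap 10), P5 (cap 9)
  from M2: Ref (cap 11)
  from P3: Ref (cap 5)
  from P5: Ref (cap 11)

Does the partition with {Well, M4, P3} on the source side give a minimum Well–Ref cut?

No — its capacity is 22, but the minimum cut has capacity 17.

Given cut capacity: 7 + 10 + 5 = 22.
Augment Well→M4→P3→Ref: bottleneck 5, flow now 5.
Augment Well→M4→P5→Ref: bottleneck 5, flow now 10.
Augment Well→P2→M2→Ref: bottleneck 7, flow now 17.
No augmenting path remains; maximum flow = 17.
In the residual graph, reachable from Well: {Well}.
Min-cut edges: Well→M4 (10), Well→P2 (7); capacity 10 + 7 = 17.
Cut capacity 22 exceeds the max flow 17, so it is not minimum.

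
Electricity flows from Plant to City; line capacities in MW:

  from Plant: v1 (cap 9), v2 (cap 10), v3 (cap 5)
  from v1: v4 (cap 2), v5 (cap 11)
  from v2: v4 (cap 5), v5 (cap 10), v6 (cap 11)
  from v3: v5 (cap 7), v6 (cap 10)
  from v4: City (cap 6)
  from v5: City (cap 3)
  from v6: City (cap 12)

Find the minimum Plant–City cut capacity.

Augment Plant→v1→v4→City: bottleneck 2, flow now 2.
Augment Plant→v1→v5→City: bottleneck 3, flow now 5.
Augment Plant→v2→v4→City: bottleneck 4, flow now 9.
Augment Plant→v2→v6→City: bottleneck 6, flow now 15.
Augment Plant→v3→v6→City: bottleneck 5, flow now 20.
No augmenting path remains; maximum flow = 20.
By max-flow min-cut, the minimum cut capacity equals the max flow.
In the residual graph, reachable from Plant: {Plant, v1, v5}.
Min-cut edges: Plant→v2 (10), Plant→v3 (5), v1→v4 (2), v5→City (3); capacity 10 + 5 + 2 + 3 = 20.

20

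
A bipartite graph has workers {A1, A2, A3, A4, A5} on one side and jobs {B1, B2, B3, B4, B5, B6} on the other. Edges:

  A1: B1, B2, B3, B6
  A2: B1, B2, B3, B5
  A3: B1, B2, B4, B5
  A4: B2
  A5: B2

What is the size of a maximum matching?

4

Unit-capacity flow: source→left, listed edges, right→sink; max matching = max flow.
Augmenting path A1→B1 (+1); matched 1.
Augmenting path A2→B2 (+1); matched 2.
Augmenting path A3→B4 (+1); matched 3.
Augmenting path A4→B2→A2→B3 (+1); matched 4.
No augmenting path remains; maximum matching = 4.
König certificate: {A1, A2, A3, B2} is a vertex cover of size 4 (every listed pair touches it), so no matching can be larger.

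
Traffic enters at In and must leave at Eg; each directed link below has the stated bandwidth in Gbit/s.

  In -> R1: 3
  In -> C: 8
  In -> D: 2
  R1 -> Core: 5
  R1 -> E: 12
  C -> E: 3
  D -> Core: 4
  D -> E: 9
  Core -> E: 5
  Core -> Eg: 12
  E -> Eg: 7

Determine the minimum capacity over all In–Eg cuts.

8

Augment In→R1→Core→Eg: bottleneck 3, flow now 3.
Augment In→C→E→Eg: bottleneck 3, flow now 6.
Augment In→D→Core→Eg: bottleneck 2, flow now 8.
No augmenting path remains; maximum flow = 8.
By max-flow min-cut, the minimum cut capacity equals the max flow.
In the residual graph, reachable from In: {In, C}.
Min-cut edges: In→R1 (3), In→D (2), C→E (3); capacity 3 + 2 + 3 = 8.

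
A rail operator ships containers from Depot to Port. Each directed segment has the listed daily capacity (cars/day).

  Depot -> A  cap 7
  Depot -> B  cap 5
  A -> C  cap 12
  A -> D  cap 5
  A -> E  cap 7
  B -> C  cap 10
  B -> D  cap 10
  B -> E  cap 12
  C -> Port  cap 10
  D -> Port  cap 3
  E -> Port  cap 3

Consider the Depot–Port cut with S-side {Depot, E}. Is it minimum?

No — its capacity is 15, but the minimum cut has capacity 12.

Given cut capacity: 7 + 5 + 3 = 15.
Augment Depot→A→C→Port: bottleneck 7, flow now 7.
Augment Depot→B→C→Port: bottleneck 3, flow now 10.
Augment Depot→B→D→Port: bottleneck 2, flow now 12.
No augmenting path remains; maximum flow = 12.
In the residual graph, reachable from Depot: {Depot}.
Min-cut edges: Depot→A (7), Depot→B (5); capacity 7 + 5 = 12.
Cut capacity 15 exceeds the max flow 12, so it is not minimum.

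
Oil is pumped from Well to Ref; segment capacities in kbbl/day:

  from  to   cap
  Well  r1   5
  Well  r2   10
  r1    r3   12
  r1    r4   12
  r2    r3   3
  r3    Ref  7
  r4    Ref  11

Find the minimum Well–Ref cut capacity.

8

Augment Well→r1→r3→Ref: bottleneck 5, flow now 5.
Augment Well→r2→r3→Ref: bottleneck 2, flow now 7.
Augment Well→r2→r3→r1→r4→Ref: bottleneck 1, flow now 8. (uses reverse residual edge)
No augmenting path remains; maximum flow = 8.
By max-flow min-cut, the minimum cut capacity equals the max flow.
In the residual graph, reachable from Well: {Well, r2}.
Min-cut edges: Well→r1 (5), r2→r3 (3); capacity 5 + 3 = 8.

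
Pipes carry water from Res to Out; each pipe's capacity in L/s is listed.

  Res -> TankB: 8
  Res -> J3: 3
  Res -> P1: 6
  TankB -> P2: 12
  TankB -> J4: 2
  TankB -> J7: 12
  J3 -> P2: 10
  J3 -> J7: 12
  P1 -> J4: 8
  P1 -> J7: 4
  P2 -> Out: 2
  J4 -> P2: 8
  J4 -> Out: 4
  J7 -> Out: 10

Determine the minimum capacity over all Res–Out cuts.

16

Augment Res→TankB→P2→Out: bottleneck 2, flow now 2.
Augment Res→TankB→J4→Out: bottleneck 2, flow now 4.
Augment Res→TankB→J7→Out: bottleneck 4, flow now 8.
Augment Res→J3→J7→Out: bottleneck 3, flow now 11.
Augment Res→P1→J4→Out: bottleneck 2, flow now 13.
Augment Res→P1→J7→Out: bottleneck 3, flow now 16.
No augmenting path remains; maximum flow = 16.
By max-flow min-cut, the minimum cut capacity equals the max flow.
In the residual graph, reachable from Res: {Res, TankB, J3, P1, P2, J4, J7}.
Min-cut edges: P2→Out (2), J4→Out (4), J7→Out (10); capacity 2 + 4 + 10 = 16.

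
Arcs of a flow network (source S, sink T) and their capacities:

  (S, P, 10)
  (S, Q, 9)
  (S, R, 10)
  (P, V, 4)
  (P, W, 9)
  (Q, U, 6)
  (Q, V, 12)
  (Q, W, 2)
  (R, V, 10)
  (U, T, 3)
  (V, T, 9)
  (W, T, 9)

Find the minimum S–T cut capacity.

21

Augment S→P→V→T: bottleneck 4, flow now 4.
Augment S→P→W→T: bottleneck 6, flow now 10.
Augment S→Q→U→T: bottleneck 3, flow now 13.
Augment S→Q→V→T: bottleneck 5, flow now 18.
Augment S→Q→W→T: bottleneck 1, flow now 19.
Augment S→R→V→P→W→T: bottleneck 2, flow now 21. (uses reverse residual edge)
No augmenting path remains; maximum flow = 21.
By max-flow min-cut, the minimum cut capacity equals the max flow.
In the residual graph, reachable from S: {S, P, Q, R, U, V, W}.
Min-cut edges: U→T (3), V→T (9), W→T (9); capacity 3 + 9 + 9 = 21.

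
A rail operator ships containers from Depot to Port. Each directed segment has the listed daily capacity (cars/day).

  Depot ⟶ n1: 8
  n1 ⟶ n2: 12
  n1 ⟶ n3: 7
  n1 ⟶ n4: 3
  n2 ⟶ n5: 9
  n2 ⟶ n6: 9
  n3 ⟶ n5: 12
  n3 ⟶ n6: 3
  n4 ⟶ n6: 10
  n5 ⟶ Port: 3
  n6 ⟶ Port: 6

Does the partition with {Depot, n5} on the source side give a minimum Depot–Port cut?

No — its capacity is 11, but the minimum cut has capacity 8.

Given cut capacity: 8 + 3 = 11.
Augment Depot→n1→n2→n5→Port: bottleneck 3, flow now 3.
Augment Depot→n1→n2→n6→Port: bottleneck 5, flow now 8.
No augmenting path remains; maximum flow = 8.
In the residual graph, reachable from Depot: {Depot}.
Min-cut edges: Depot→n1 (8); capacity 8 = 8.
Cut capacity 11 exceeds the max flow 8, so it is not minimum.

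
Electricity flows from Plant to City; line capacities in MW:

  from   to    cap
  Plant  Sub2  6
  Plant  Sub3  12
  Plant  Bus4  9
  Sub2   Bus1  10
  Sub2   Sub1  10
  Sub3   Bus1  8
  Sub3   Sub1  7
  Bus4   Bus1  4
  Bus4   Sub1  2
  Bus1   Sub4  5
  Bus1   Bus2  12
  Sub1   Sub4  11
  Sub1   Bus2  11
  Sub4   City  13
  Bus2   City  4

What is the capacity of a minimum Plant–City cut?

Augment Plant→Sub2→Bus1→Sub4→City: bottleneck 5, flow now 5.
Augment Plant→Sub2→Bus1→Bus2→City: bottleneck 1, flow now 6.
Augment Plant→Sub3→Bus1→Bus2→City: bottleneck 3, flow now 9.
Augment Plant→Sub3→Sub1→Sub4→City: bottleneck 7, flow now 16.
Augment Plant→Bus4→Sub1→Sub4→City: bottleneck 1, flow now 17.
No augmenting path remains; maximum flow = 17.
By max-flow min-cut, the minimum cut capacity equals the max flow.
In the residual graph, reachable from Plant: {Plant, Sub2, Sub3, Bus4, Bus1, Sub1, Sub4, Bus2}.
Min-cut edges: Sub4→City (13), Bus2→City (4); capacity 13 + 4 = 17.

17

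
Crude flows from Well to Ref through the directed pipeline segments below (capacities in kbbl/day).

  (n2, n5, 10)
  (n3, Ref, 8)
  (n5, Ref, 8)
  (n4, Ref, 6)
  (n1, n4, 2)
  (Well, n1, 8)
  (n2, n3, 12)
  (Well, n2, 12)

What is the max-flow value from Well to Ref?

Augment Well→n1→n4→Ref: bottleneck 2, flow now 2.
Augment Well→n2→n3→Ref: bottleneck 8, flow now 10.
Augment Well→n2→n5→Ref: bottleneck 4, flow now 14.
No augmenting path remains; maximum flow = 14.
In the residual graph, reachable from Well: {Well, n1}.
Min-cut edges: Well→n2 (12), n1→n4 (2); capacity 12 + 2 = 14.
This cut is saturated, so no flow can exceed 14.

14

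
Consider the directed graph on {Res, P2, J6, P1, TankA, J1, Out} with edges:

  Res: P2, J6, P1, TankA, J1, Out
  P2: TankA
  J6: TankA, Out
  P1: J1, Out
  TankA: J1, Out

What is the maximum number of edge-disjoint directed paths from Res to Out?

Assign every edge capacity 1; by Menger, the answer equals the max flow.
Path Res→Out (+1); total 1.
Path Res→J6→Out (+1); total 2.
Path Res→P1→Out (+1); total 3.
Path Res→TankA→Out (+1); total 4.
No residual Res→Out path; max flow = 4.
Certifying cut of size 4: {Res→J6, Res→Out, Res→P1, TankA→Out}.

4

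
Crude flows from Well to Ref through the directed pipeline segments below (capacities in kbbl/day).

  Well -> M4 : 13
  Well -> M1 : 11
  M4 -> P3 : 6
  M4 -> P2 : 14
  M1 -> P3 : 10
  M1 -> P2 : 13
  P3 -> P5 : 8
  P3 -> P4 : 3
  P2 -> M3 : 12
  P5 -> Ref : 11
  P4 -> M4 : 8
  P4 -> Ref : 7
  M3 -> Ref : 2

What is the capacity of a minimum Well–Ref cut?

13

Augment Well→M4→P3→P5→Ref: bottleneck 6, flow now 6.
Augment Well→M4→P2→M3→Ref: bottleneck 2, flow now 8.
Augment Well→M1→P3→P5→Ref: bottleneck 2, flow now 10.
Augment Well→M1→P3→P4→Ref: bottleneck 3, flow now 13.
No augmenting path remains; maximum flow = 13.
By max-flow min-cut, the minimum cut capacity equals the max flow.
In the residual graph, reachable from Well: {Well, M4, M1, P3, P2, M3}.
Min-cut edges: P3→P5 (8), P3→P4 (3), M3→Ref (2); capacity 8 + 3 + 2 = 13.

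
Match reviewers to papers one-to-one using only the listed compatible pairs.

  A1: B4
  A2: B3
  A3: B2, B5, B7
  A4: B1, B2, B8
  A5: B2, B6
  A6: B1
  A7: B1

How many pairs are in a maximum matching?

6

Unit-capacity flow: source→left, listed edges, right→sink; max matching = max flow.
Augmenting path A1→B4 (+1); matched 1.
Augmenting path A2→B3 (+1); matched 2.
Augmenting path A3→B2 (+1); matched 3.
Augmenting path A4→B1 (+1); matched 4.
Augmenting path A5→B6 (+1); matched 5.
Augmenting path A6→B1→A4→B8 (+1); matched 6.
No augmenting path remains; maximum matching = 6.
König certificate: {A1, A2, A3, A4, A5, B1} is a vertex cover of size 6 (every listed pair touches it), so no matching can be larger.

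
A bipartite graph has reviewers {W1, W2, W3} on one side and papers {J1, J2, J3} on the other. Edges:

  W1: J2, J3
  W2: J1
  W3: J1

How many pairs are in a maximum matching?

2

Unit-capacity flow: source→left, listed edges, right→sink; max matching = max flow.
Augmenting path W1→J2 (+1); matched 1.
Augmenting path W2→J1 (+1); matched 2.
No augmenting path remains; maximum matching = 2.
König certificate: {W1, J1} is a vertex cover of size 2 (every listed pair touches it), so no matching can be larger.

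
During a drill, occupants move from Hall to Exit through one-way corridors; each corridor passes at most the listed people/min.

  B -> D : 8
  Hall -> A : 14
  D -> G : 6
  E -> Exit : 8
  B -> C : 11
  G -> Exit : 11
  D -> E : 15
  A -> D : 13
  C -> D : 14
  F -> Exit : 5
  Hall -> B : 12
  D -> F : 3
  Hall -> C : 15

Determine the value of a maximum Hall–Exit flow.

17

Augment Hall→A→D→E→Exit: bottleneck 8, flow now 8.
Augment Hall→A→D→F→Exit: bottleneck 3, flow now 11.
Augment Hall→A→D→G→Exit: bottleneck 2, flow now 13.
Augment Hall→B→D→G→Exit: bottleneck 4, flow now 17.
No augmenting path remains; maximum flow = 17.
In the residual graph, reachable from Hall: {Hall, A, B, C, D, E}.
Min-cut edges: D→F (3), D→G (6), E→Exit (8); capacity 3 + 6 + 8 = 17.
This cut is saturated, so no flow can exceed 17.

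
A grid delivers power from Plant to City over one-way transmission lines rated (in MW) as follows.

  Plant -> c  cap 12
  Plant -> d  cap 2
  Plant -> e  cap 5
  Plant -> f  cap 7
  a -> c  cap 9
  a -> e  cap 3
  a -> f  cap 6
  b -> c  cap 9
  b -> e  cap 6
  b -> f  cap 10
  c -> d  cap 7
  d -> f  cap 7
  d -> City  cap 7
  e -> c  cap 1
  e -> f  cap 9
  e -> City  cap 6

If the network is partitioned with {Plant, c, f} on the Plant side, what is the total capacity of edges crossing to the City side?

14

Edges leaving {Plant, c, f}: Plant→d (2), Plant→e (5), c→d (7).
Cut capacity = 2 + 5 + 7 = 14.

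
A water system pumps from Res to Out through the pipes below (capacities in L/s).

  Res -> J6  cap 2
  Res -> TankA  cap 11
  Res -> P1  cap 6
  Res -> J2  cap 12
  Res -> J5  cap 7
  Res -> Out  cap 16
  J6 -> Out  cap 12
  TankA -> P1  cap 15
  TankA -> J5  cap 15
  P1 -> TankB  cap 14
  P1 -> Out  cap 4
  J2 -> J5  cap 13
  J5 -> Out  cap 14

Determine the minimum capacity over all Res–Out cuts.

Augment Res→Out: bottleneck 16, flow now 16.
Augment Res→J6→Out: bottleneck 2, flow now 18.
Augment Res→P1→Out: bottleneck 4, flow now 22.
Augment Res→J5→Out: bottleneck 7, flow now 29.
Augment Res→TankA→J5→Out: bottleneck 7, flow now 36.
No augmenting path remains; maximum flow = 36.
By max-flow min-cut, the minimum cut capacity equals the max flow.
In the residual graph, reachable from Res: {Res, TankA, P1, J2, TankB, J5}.
Min-cut edges: Res→J6 (2), Res→Out (16), P1→Out (4), J5→Out (14); capacity 2 + 16 + 4 + 14 = 36.

36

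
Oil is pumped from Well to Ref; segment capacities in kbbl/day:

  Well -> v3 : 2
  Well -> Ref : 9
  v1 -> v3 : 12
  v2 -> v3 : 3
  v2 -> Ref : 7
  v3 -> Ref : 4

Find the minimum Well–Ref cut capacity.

11

Augment Well→Ref: bottleneck 9, flow now 9.
Augment Well→v3→Ref: bottleneck 2, flow now 11.
No augmenting path remains; maximum flow = 11.
By max-flow min-cut, the minimum cut capacity equals the max flow.
In the residual graph, reachable from Well: {Well}.
Min-cut edges: Well→v3 (2), Well→Ref (9); capacity 2 + 9 = 11.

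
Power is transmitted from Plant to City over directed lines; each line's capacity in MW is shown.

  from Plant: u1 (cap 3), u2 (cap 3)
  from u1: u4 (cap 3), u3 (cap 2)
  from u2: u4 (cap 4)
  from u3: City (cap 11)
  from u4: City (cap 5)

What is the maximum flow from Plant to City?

6

Augment Plant→u1→u3→City: bottleneck 2, flow now 2.
Augment Plant→u1→u4→City: bottleneck 1, flow now 3.
Augment Plant→u2→u4→City: bottleneck 3, flow now 6.
No augmenting path remains; maximum flow = 6.
In the residual graph, reachable from Plant: {Plant}.
Min-cut edges: Plant→u1 (3), Plant→u2 (3); capacity 3 + 3 = 6.
This cut is saturated, so no flow can exceed 6.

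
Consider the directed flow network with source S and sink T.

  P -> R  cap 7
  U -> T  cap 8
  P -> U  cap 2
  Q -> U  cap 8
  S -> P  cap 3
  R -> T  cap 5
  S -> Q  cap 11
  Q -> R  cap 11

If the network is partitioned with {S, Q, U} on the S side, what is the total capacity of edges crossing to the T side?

22

Edges leaving {S, Q, U}: S→P (3), Q→R (11), U→T (8).
Cut capacity = 3 + 11 + 8 = 22.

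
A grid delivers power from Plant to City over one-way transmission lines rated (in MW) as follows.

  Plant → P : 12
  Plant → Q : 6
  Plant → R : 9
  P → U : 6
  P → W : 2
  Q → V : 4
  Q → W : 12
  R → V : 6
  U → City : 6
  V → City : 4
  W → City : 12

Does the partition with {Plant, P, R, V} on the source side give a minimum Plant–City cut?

Given cut capacity: 6 + 6 + 2 + 4 = 18.
Augment Plant→P→U→City: bottleneck 6, flow now 6.
Augment Plant→P→W→City: bottleneck 2, flow now 8.
Augment Plant→Q→V→City: bottleneck 4, flow now 12.
Augment Plant→Q→W→City: bottleneck 2, flow now 14.
Augment Plant→R→V→Q→W→City: bottleneck 4, flow now 18. (uses reverse residual edge)
No augmenting path remains; maximum flow = 18.
Cut capacity 18 equals the max flow, so it is a minimum cut.

Yes — it is a minimum cut (capacity 18).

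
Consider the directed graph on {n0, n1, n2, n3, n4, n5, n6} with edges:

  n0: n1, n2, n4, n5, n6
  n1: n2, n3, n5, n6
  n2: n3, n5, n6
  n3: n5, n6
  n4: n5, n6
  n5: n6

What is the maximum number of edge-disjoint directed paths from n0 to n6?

5

Assign every edge capacity 1; by Menger, the answer equals the max flow.
Path n0→n6 (+1); total 1.
Path n0→n1→n6 (+1); total 2.
Path n0→n2→n6 (+1); total 3.
Path n0→n4→n6 (+1); total 4.
Path n0→n5→n6 (+1); total 5.
No residual n0→n6 path; max flow = 5.
Certifying cut of size 5: {n0→n1, n0→n2, n0→n4, n0→n5, n0→n6}.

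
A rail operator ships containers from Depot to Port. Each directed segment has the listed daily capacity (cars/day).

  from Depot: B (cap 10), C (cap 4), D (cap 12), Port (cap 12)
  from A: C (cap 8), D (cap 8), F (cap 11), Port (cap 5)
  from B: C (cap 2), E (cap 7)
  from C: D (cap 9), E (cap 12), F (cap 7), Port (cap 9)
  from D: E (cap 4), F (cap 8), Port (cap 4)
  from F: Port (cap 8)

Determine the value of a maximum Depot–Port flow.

Augment Depot→Port: bottleneck 12, flow now 12.
Augment Depot→C→Port: bottleneck 4, flow now 16.
Augment Depot→D→Port: bottleneck 4, flow now 20.
Augment Depot→B→C→Port: bottleneck 2, flow now 22.
Augment Depot→D→F→Port: bottleneck 8, flow now 30.
No augmenting path remains; maximum flow = 30.
In the residual graph, reachable from Depot: {Depot, B, E}.
Min-cut edges: Depot→C (4), Depot→D (12), Depot→Port (12), B→C (2); capacity 4 + 12 + 12 + 2 = 30.
This cut is saturated, so no flow can exceed 30.

30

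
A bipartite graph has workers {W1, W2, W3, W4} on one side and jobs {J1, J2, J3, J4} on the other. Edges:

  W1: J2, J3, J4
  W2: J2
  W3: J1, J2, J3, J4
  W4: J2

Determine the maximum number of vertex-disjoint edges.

3

Unit-capacity flow: source→left, listed edges, right→sink; max matching = max flow.
Augmenting path W1→J2 (+1); matched 1.
Augmenting path W3→J1 (+1); matched 2.
Augmenting path W2→J2→W1→J3 (+1); matched 3.
No augmenting path remains; maximum matching = 3.
König certificate: {W1, W3, J2} is a vertex cover of size 3 (every listed pair touches it), so no matching can be larger.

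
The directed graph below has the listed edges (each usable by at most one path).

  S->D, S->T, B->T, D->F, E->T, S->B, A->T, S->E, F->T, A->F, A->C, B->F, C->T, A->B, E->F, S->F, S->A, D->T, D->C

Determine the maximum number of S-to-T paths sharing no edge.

Assign every edge capacity 1; by Menger, the answer equals the max flow.
Path S→T (+1); total 1.
Path S→A→T (+1); total 2.
Path S→B→T (+1); total 3.
Path S→D→T (+1); total 4.
Path S→E→T (+1); total 5.
Path S→F→T (+1); total 6.
No residual S→T path; max flow = 6.
Certifying cut of size 6: {S→A, S→B, S→D, S→E, S→F, S→T}.

6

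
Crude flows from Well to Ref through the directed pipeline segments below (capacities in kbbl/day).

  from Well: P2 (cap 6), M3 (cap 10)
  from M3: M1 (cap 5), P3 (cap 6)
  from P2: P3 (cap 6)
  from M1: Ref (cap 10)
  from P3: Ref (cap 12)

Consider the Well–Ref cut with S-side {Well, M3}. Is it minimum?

Given cut capacity: 6 + 5 + 6 = 17.
Augment Well→M3→M1→Ref: bottleneck 5, flow now 5.
Augment Well→M3→P3→Ref: bottleneck 5, flow now 10.
Augment Well→P2→P3→Ref: bottleneck 6, flow now 16.
No augmenting path remains; maximum flow = 16.
In the residual graph, reachable from Well: {Well}.
Min-cut edges: Well→M3 (10), Well→P2 (6); capacity 10 + 6 = 16.
Cut capacity 17 exceeds the max flow 16, so it is not minimum.

No — its capacity is 17, but the minimum cut has capacity 16.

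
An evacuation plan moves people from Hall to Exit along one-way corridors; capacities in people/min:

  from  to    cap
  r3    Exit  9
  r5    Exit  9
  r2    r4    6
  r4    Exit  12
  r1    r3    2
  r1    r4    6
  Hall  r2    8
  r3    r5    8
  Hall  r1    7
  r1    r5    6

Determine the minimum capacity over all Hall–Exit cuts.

13

Augment Hall→r1→r3→Exit: bottleneck 2, flow now 2.
Augment Hall→r1→r4→Exit: bottleneck 5, flow now 7.
Augment Hall→r2→r4→Exit: bottleneck 6, flow now 13.
No augmenting path remains; maximum flow = 13.
By max-flow min-cut, the minimum cut capacity equals the max flow.
In the residual graph, reachable from Hall: {Hall, r2}.
Min-cut edges: Hall→r1 (7), r2→r4 (6); capacity 7 + 6 = 13.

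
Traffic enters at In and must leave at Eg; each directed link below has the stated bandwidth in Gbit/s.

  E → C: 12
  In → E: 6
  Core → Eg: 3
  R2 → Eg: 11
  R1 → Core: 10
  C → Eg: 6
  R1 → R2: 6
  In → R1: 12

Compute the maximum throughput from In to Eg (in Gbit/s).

15

Augment In→E→C→Eg: bottleneck 6, flow now 6.
Augment In→R1→Core→Eg: bottleneck 3, flow now 9.
Augment In→R1→R2→Eg: bottleneck 6, flow now 15.
No augmenting path remains; maximum flow = 15.
In the residual graph, reachable from In: {In, R1, Core}.
Min-cut edges: In→E (6), R1→R2 (6), Core→Eg (3); capacity 6 + 6 + 3 = 15.
This cut is saturated, so no flow can exceed 15.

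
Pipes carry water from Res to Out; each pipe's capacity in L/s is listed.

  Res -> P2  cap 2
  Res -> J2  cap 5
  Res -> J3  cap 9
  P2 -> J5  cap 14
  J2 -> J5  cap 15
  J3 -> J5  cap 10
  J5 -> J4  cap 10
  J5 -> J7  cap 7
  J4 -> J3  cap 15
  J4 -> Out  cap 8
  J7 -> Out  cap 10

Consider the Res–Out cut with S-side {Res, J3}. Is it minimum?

Given cut capacity: 2 + 5 + 10 = 17.
Augment Res→P2→J5→J4→Out: bottleneck 2, flow now 2.
Augment Res→J2→J5→J4→Out: bottleneck 5, flow now 7.
Augment Res→J3→J5→J4→Out: bottleneck 1, flow now 8.
Augment Res→J3→J5→J7→Out: bottleneck 7, flow now 15.
No augmenting path remains; maximum flow = 15.
In the residual graph, reachable from Res: {Res, P2, J2, J3, J5, J4}.
Min-cut edges: J5→J7 (7), J4→Out (8); capacity 7 + 8 = 15.
Cut capacity 17 exceeds the max flow 15, so it is not minimum.

No — its capacity is 17, but the minimum cut has capacity 15.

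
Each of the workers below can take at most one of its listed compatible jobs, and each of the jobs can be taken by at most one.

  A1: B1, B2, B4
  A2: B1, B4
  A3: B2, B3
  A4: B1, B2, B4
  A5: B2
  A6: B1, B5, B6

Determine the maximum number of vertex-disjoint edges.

Unit-capacity flow: source→left, listed edges, right→sink; max matching = max flow.
Augmenting path A1→B1 (+1); matched 1.
Augmenting path A2→B4 (+1); matched 2.
Augmenting path A3→B2 (+1); matched 3.
Augmenting path A6→B5 (+1); matched 4.
Augmenting path A4→B2→A3→B3 (+1); matched 5.
No augmenting path remains; maximum matching = 5.
König certificate: {A3, A6, B1, B2, B4} is a vertex cover of size 5 (every listed pair touches it), so no matching can be larger.

5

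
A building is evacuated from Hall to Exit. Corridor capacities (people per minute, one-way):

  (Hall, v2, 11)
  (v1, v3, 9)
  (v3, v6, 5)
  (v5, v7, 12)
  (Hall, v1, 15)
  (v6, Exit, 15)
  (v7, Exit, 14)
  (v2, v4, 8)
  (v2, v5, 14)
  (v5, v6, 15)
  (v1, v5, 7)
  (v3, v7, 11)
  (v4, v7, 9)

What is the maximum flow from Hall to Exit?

Augment Hall→v1→v3→v6→Exit: bottleneck 5, flow now 5.
Augment Hall→v1→v3→v7→Exit: bottleneck 4, flow now 9.
Augment Hall→v1→v5→v6→Exit: bottleneck 6, flow now 15.
Augment Hall→v2→v4→v7→Exit: bottleneck 8, flow now 23.
Augment Hall→v2→v5→v6→Exit: bottleneck 3, flow now 26.
No augmenting path remains; maximum flow = 26.
In the residual graph, reachable from Hall: {Hall}.
Min-cut edges: Hall→v1 (15), Hall→v2 (11); capacity 15 + 11 = 26.
This cut is saturated, so no flow can exceed 26.

26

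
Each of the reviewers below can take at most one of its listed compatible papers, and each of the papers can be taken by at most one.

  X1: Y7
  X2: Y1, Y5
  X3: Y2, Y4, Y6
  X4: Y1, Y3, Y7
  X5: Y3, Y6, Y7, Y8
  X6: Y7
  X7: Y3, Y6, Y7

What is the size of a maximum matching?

6

Unit-capacity flow: source→left, listed edges, right→sink; max matching = max flow.
Augmenting path X1→Y7 (+1); matched 1.
Augmenting path X2→Y1 (+1); matched 2.
Augmenting path X3→Y2 (+1); matched 3.
Augmenting path X4→Y3 (+1); matched 4.
Augmenting path X5→Y6 (+1); matched 5.
Augmenting path X7→Y6→X5→Y8 (+1); matched 6.
No augmenting path remains; maximum matching = 6.
König certificate: {X2, X3, X4, X5, X7, Y7} is a vertex cover of size 6 (every listed pair touches it), so no matching can be larger.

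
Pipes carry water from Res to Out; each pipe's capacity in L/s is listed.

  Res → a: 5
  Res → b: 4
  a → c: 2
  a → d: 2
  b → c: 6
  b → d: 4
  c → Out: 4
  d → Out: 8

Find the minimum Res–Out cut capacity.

8

Augment Res→a→c→Out: bottleneck 2, flow now 2.
Augment Res→a→d→Out: bottleneck 2, flow now 4.
Augment Res→b→c→Out: bottleneck 2, flow now 6.
Augment Res→b→d→Out: bottleneck 2, flow now 8.
No augmenting path remains; maximum flow = 8.
By max-flow min-cut, the minimum cut capacity equals the max flow.
In the residual graph, reachable from Res: {Res, a}.
Min-cut edges: Res→b (4), a→c (2), a→d (2); capacity 4 + 2 + 2 = 8.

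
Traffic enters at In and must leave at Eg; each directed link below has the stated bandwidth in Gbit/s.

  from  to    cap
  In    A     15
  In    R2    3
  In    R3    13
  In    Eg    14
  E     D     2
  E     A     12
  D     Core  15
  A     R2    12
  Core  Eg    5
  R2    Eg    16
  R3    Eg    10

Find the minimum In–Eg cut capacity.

Augment In→Eg: bottleneck 14, flow now 14.
Augment In→R2→Eg: bottleneck 3, flow now 17.
Augment In→R3→Eg: bottleneck 10, flow now 27.
Augment In→A→R2→Eg: bottleneck 12, flow now 39.
No augmenting path remains; maximum flow = 39.
By max-flow min-cut, the minimum cut capacity equals the max flow.
In the residual graph, reachable from In: {In, A, R3}.
Min-cut edges: In→R2 (3), In→Eg (14), A→R2 (12), R3→Eg (10); capacity 3 + 14 + 12 + 10 = 39.

39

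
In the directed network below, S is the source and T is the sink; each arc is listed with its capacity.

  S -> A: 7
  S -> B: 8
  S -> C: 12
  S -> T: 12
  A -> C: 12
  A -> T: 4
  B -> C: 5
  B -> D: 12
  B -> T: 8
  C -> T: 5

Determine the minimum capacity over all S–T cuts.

Augment S→T: bottleneck 12, flow now 12.
Augment S→A→T: bottleneck 4, flow now 16.
Augment S→B→T: bottleneck 8, flow now 24.
Augment S→C→T: bottleneck 5, flow now 29.
No augmenting path remains; maximum flow = 29.
By max-flow min-cut, the minimum cut capacity equals the max flow.
In the residual graph, reachable from S: {S, A, C}.
Min-cut edges: S→B (8), S→T (12), A→T (4), C→T (5); capacity 8 + 12 + 4 + 5 = 29.

29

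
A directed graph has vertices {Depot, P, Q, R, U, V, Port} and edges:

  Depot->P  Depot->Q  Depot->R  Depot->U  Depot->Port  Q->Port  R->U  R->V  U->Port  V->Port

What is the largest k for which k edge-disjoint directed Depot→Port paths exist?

Assign every edge capacity 1; by Menger, the answer equals the max flow.
Path Depot→Port (+1); total 1.
Path Depot→Q→Port (+1); total 2.
Path Depot→U→Port (+1); total 3.
Path Depot→R→V→Port (+1); total 4.
No residual Depot→Port path; max flow = 4.
Certifying cut of size 4: {Depot→Port, Depot→Q, Depot→R, Depot→U}.

4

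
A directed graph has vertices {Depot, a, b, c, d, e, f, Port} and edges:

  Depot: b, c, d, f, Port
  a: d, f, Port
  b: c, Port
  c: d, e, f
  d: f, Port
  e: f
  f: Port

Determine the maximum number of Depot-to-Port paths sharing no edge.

4

Assign every edge capacity 1; by Menger, the answer equals the max flow.
Path Depot→Port (+1); total 1.
Path Depot→b→Port (+1); total 2.
Path Depot→d→Port (+1); total 3.
Path Depot→f→Port (+1); total 4.
No residual Depot→Port path; max flow = 4.
Certifying cut of size 4: {Depot→Port, Depot→b, d→Port, f→Port}.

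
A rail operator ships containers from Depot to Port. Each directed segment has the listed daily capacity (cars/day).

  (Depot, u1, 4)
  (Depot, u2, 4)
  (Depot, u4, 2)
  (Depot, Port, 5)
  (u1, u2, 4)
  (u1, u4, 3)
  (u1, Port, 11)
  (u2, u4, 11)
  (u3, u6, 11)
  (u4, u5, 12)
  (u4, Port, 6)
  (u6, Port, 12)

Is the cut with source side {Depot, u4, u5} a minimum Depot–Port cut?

No — its capacity is 19, but the minimum cut has capacity 15.

Given cut capacity: 4 + 4 + 5 + 6 = 19.
Augment Depot→Port: bottleneck 5, flow now 5.
Augment Depot→u1→Port: bottleneck 4, flow now 9.
Augment Depot→u4→Port: bottleneck 2, flow now 11.
Augment Depot→u2→u4→Port: bottleneck 4, flow now 15.
No augmenting path remains; maximum flow = 15.
In the residual graph, reachable from Depot: {Depot}.
Min-cut edges: Depot→u1 (4), Depot→u2 (4), Depot→u4 (2), Depot→Port (5); capacity 4 + 4 + 2 + 5 = 15.
Cut capacity 19 exceeds the max flow 15, so it is not minimum.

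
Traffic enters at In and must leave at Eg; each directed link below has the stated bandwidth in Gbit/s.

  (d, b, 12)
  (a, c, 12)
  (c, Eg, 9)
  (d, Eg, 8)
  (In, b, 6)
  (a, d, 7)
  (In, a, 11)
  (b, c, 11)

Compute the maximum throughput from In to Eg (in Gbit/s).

16

Augment In→a→c→Eg: bottleneck 9, flow now 9.
Augment In→a→d→Eg: bottleneck 2, flow now 11.
Augment In→b→c→a→d→Eg: bottleneck 5, flow now 16. (uses reverse residual edge)
No augmenting path remains; maximum flow = 16.
In the residual graph, reachable from In: {In, a, b, c}.
Min-cut edges: a→d (7), c→Eg (9); capacity 7 + 9 = 16.
This cut is saturated, so no flow can exceed 16.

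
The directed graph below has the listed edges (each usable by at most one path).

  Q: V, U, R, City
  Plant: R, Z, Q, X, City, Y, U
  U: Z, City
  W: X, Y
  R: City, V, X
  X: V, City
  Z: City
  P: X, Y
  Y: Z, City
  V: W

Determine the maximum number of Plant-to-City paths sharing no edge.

Assign every edge capacity 1; by Menger, the answer equals the max flow.
Path Plant→City (+1); total 1.
Path Plant→Q→City (+1); total 2.
Path Plant→R→City (+1); total 3.
Path Plant→U→City (+1); total 4.
Path Plant→X→City (+1); total 5.
Path Plant→Y→City (+1); total 6.
Path Plant→Z→City (+1); total 7.
No residual Plant→City path; max flow = 7.
Certifying cut of size 7: {Plant→City, Plant→Q, Plant→R, Plant→U, Plant→X, Plant→Y, Plant→Z}.

7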